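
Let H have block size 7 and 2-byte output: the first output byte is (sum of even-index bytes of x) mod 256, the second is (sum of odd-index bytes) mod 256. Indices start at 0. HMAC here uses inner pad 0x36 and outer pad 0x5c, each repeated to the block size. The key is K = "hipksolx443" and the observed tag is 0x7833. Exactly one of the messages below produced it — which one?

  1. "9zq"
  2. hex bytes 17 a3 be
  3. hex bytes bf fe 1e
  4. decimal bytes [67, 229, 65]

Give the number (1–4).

3

Key "hipksolx443" = 68 69 70 6b 73 6f 6c 78 34 34 33 is 11 bytes > B = 7, so hash it first: H(key) = 1e ef, then zero-pad to 7 bytes: K' = 1e ef 00 00 00 00 00.
K' ⊕ ipad = 28 d9 36 36 36 36 36; K' ⊕ opad = 42 b3 5c 5c 5c 5c 5c.
m1: inner = H(28 d9 36 36 36 36 36 39 7a 71) = 44 ef; tag = H(42 b3 5c 5c 5c 5c 5c 44 ef) = 45af
m2: inner = H(28 d9 36 36 36 36 36 17 a3 be) = 6d 1a; tag = H(42 b3 5c 5c 5c 5c 5c 6d 1a) = 70d8
m3: inner = H(28 d9 36 36 36 36 36 bf fe 1e) = c8 22; tag = H(42 b3 5c 5c 5c 5c 5c c8 22) = 7833 ← matches
m4: inner = H(28 d9 36 36 36 36 36 43 e5 41) = af c9; tag = H(42 b3 5c 5c 5c 5c 5c af c9) = 1f1a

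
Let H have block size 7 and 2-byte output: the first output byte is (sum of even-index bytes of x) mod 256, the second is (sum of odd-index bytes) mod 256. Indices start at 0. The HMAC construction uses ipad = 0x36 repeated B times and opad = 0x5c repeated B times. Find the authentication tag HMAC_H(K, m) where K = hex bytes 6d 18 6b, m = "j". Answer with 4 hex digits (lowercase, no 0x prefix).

2420

Key hex bytes 6d 18 6b is 3 bytes ≤ B = 7; zero-pad to 7 bytes: K' = 6d 18 6b 00 00 00 00.
K' ⊕ ipad = 5b 2e 5d 36 36 36 36.  K' ⊕ opad = 31 44 37 5c 5c 5c 5c.
Inner input = (K'⊕ipad) ∥ m = 5b 2e 5d 36 36 36 36 ∥ 6a.
Inner hash: even-index sum = 292 mod 256 = 36; odd-index sum = 260 mod 256 = 4 → 24 04.
Outer input = (K'⊕opad) ∥ inner = 31 44 37 5c 5c 5c 5c ∥ 24 04.
Outer hash (tag): even-index sum = 292 mod 256 = 36; odd-index sum = 288 mod 256 = 32 → 24 20.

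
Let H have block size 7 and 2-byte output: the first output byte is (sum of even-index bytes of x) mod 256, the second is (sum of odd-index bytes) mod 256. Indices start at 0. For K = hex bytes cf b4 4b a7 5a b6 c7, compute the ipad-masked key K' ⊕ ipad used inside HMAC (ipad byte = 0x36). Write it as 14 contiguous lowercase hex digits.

f9827d916c80f1

Key hex bytes cf b4 4b a7 5a b6 c7 is exactly B = 7 bytes: K' = cf b4 4b a7 5a b6 c7.
XOR each byte with 0x36: cf⊕36=f9, b4⊕36=82, 4b⊕36=7d, a7⊕36=91, 5a⊕36=6c, b6⊕36=80, c7⊕36=f1.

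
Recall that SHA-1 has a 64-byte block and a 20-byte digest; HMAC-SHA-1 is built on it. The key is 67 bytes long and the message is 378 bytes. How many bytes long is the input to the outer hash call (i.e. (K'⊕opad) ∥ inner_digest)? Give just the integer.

84

Key is 67 > 64 bytes, so it is hashed to 20 bytes then zero-padded to 64: |K'| = 64.
Outer input = (K'⊕opad) ∥ H(inner) → 64 + 20 = 84 bytes.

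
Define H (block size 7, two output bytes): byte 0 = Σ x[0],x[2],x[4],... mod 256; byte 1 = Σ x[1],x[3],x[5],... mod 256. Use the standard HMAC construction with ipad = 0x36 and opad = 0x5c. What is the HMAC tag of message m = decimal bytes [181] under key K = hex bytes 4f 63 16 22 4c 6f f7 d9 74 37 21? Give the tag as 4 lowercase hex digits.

c8bd

Key hex bytes 4f 63 16 22 4c 6f f7 d9 74 37 21 is 11 bytes > B = 7, so hash it first: H(key) = 3d 04, then zero-pad to 7 bytes: K' = 3d 04 00 00 00 00 00.
K' ⊕ ipad = 0b 32 36 36 36 36 36.  K' ⊕ opad = 61 58 5c 5c 5c 5c 5c.
Inner input = (K'⊕ipad) ∥ m = 0b 32 36 36 36 36 36 ∥ b5.
Inner hash: even-index sum = 173 mod 256 = 173; odd-index sum = 339 mod 256 = 83 → ad 53.
Outer input = (K'⊕opad) ∥ inner = 61 58 5c 5c 5c 5c 5c ∥ ad 53.
Outer hash (tag): even-index sum = 456 mod 256 = 200; odd-index sum = 445 mod 256 = 189 → c8 bd.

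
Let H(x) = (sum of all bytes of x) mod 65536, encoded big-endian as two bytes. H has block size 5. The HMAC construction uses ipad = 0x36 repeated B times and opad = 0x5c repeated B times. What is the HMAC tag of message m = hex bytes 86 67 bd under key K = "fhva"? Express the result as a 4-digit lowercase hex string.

Key "fhva" = 66 68 76 61 is 4 bytes ≤ B = 5; zero-pad to 5 bytes: K' = 66 68 76 61 00.
K' ⊕ ipad = 50 5e 40 57 36.  K' ⊕ opad = 3a 34 2a 3d 5c.
Inner input = (K'⊕ipad) ∥ m = 50 5e 40 57 36 ∥ 86 67 bd.
Inner hash: sum = 80+94+64+87+54+134+103+189 = 805 → 03 25.
Outer input = (K'⊕opad) ∥ inner = 3a 34 2a 3d 5c ∥ 03 25.
Outer hash (tag): sum = 58+52+42+61+92+3+37 = 345 → 01 59.

0159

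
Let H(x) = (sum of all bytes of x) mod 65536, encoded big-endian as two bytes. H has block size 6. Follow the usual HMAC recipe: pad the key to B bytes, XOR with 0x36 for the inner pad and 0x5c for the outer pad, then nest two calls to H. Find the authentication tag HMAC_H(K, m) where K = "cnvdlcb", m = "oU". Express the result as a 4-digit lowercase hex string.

Key "cnvdlcb" = 63 6e 76 64 6c 63 62 is 7 bytes > B = 6, so hash it first: H(key) = 02 dc, then zero-pad to 6 bytes: K' = 02 dc 00 00 00 00.
K' ⊕ ipad = 34 ea 36 36 36 36.  K' ⊕ opad = 5e 80 5c 5c 5c 5c.
Inner input = (K'⊕ipad) ∥ m = 34 ea 36 36 36 36 ∥ 6f 55.
Inner hash: sum = 52+234+54+54+54+54+111+85 = 698 → 02 ba.
Outer input = (K'⊕opad) ∥ inner = 5e 80 5c 5c 5c 5c ∥ 02 ba.
Outer hash (tag): sum = 94+128+92+92+92+92+2+186 = 778 → 03 0a.

030a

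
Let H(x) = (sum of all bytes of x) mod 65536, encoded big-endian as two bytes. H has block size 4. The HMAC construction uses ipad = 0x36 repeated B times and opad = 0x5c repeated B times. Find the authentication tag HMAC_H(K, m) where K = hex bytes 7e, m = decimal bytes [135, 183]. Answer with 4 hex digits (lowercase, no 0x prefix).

Key hex bytes 7e is 1 byte ≤ B = 4; zero-pad to 4 bytes: K' = 7e 00 00 00.
K' ⊕ ipad = 48 36 36 36.  K' ⊕ opad = 22 5c 5c 5c.
Inner input = (K'⊕ipad) ∥ m = 48 36 36 36 ∥ 87 b7.
Inner hash: sum = 72+54+54+54+135+183 = 552 → 02 28.
Outer input = (K'⊕opad) ∥ inner = 22 5c 5c 5c ∥ 02 28.
Outer hash (tag): sum = 34+92+92+92+2+40 = 352 → 01 60.

0160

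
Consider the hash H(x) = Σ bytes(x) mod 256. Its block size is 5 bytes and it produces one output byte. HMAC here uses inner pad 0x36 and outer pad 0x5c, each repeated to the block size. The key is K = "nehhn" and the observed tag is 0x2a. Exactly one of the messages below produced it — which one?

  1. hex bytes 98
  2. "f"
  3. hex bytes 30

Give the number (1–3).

2

Key "nehhn" = 6e 65 68 68 6e is exactly B = 5 bytes: K' = 6e 65 68 68 6e.
K' ⊕ ipad = 58 53 5e 5e 58; K' ⊕ opad = 32 39 34 34 32.
m1: inner = H(58 53 5e 5e 58 98) = 57; tag = H(32 39 34 34 32 57) = 5c
m2: inner = H(58 53 5e 5e 58 66) = 25; tag = H(32 39 34 34 32 25) = 2a ← matches
m3: inner = H(58 53 5e 5e 58 30) = ef; tag = H(32 39 34 34 32 ef) = f4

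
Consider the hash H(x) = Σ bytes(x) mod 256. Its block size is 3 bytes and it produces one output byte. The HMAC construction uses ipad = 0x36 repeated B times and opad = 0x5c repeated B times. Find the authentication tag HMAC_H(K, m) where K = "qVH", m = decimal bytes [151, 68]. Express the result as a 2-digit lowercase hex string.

4b

Key "qVH" = 71 56 48 is exactly B = 3 bytes: K' = 71 56 48.
K' ⊕ ipad = 47 60 7e.  K' ⊕ opad = 2d 0a 14.
Inner input = (K'⊕ipad) ∥ m = 47 60 7e ∥ 97 44.
Inner hash: sum = 71+96+126+151+68 = 512; mod 256 = 0 → 00.
Outer input = (K'⊕opad) ∥ inner = 2d 0a 14 ∥ 00.
Outer hash (tag): sum = 45+10+20+0 = 75 → 4b.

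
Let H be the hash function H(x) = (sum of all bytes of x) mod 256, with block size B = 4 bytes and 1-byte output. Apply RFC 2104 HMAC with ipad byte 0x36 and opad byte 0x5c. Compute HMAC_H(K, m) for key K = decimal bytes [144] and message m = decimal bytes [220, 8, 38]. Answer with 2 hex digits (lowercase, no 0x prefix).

Key decimal bytes [144] = 90 is 1 byte ≤ B = 4; zero-pad to 4 bytes: K' = 90 00 00 00.
K' ⊕ ipad = a6 36 36 36.  K' ⊕ opad = cc 5c 5c 5c.
Inner input = (K'⊕ipad) ∥ m = a6 36 36 36 ∥ dc 08 26.
Inner hash: sum = 166+54+54+54+220+8+38 = 594; mod 256 = 82 → 52.
Outer input = (K'⊕opad) ∥ inner = cc 5c 5c 5c ∥ 52.
Outer hash (tag): sum = 204+92+92+92+82 = 562; mod 256 = 50 → 32.

32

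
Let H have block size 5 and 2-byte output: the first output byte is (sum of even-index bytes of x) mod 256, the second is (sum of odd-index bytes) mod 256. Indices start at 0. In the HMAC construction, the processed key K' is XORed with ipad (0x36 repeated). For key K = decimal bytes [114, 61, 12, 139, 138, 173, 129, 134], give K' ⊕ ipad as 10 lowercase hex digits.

bfcd363636

Key decimal bytes [114, 61, 12, 139, 138, 173, 129, 134] = 72 3d 0c 8b 8a ad 81 86 is 8 bytes > B = 5, so hash it first: H(key) = 89 fb, then zero-pad to 5 bytes: K' = 89 fb 00 00 00.
XOR each byte with 0x36: 89⊕36=bf, fb⊕36=cd, 00⊕36=36, 00⊕36=36, 00⊕36=36.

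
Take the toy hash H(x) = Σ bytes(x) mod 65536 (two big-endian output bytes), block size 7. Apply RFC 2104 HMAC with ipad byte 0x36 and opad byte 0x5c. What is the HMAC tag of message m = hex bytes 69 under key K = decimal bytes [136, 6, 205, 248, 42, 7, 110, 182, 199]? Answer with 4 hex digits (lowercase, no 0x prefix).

025b

Key decimal bytes [136, 6, 205, 248, 42, 7, 110, 182, 199] = 88 06 cd f8 2a 07 6e b6 c7 is 9 bytes > B = 7, so hash it first: H(key) = 04 6f, then zero-pad to 7 bytes: K' = 04 6f 00 00 00 00 00.
K' ⊕ ipad = 32 59 36 36 36 36 36.  K' ⊕ opad = 58 33 5c 5c 5c 5c 5c.
Inner input = (K'⊕ipad) ∥ m = 32 59 36 36 36 36 36 ∥ 69.
Inner hash: sum = 50+89+54+54+54+54+54+105 = 514 → 02 02.
Outer input = (K'⊕opad) ∥ inner = 58 33 5c 5c 5c 5c 5c ∥ 02 02.
Outer hash (tag): sum = 88+51+92+92+92+92+92+2+2 = 603 → 02 5b.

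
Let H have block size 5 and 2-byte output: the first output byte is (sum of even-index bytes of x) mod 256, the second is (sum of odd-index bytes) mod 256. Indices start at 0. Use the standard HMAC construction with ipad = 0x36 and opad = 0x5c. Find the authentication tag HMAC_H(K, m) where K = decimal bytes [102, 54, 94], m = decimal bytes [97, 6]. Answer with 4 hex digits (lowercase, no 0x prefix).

Key decimal bytes [102, 54, 94] = 66 36 5e is 3 bytes ≤ B = 5; zero-pad to 5 bytes: K' = 66 36 5e 00 00.
K' ⊕ ipad = 50 00 68 36 36.  K' ⊕ opad = 3a 6a 02 5c 5c.
Inner input = (K'⊕ipad) ∥ m = 50 00 68 36 36 ∥ 61 06.
Inner hash: even-index sum = 244 mod 256 = 244; odd-index sum = 151 mod 256 = 151 → f4 97.
Outer input = (K'⊕opad) ∥ inner = 3a 6a 02 5c 5c ∥ f4 97.
Outer hash (tag): even-index sum = 303 mod 256 = 47; odd-index sum = 442 mod 256 = 186 → 2f ba.

2fba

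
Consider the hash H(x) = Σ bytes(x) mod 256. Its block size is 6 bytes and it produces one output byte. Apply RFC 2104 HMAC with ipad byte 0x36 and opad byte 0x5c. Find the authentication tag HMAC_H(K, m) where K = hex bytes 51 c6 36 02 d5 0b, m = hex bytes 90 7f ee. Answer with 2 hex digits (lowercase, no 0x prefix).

Key hex bytes 51 c6 36 02 d5 0b is exactly B = 6 bytes: K' = 51 c6 36 02 d5 0b.
K' ⊕ ipad = 67 f0 00 34 e3 3d.  K' ⊕ opad = 0d 9a 6a 5e 89 57.
Inner input = (K'⊕ipad) ∥ m = 67 f0 00 34 e3 3d ∥ 90 7f ee.
Inner hash: sum = 103+240+0+52+227+61+144+127+238 = 1192; mod 256 = 168 → a8.
Outer input = (K'⊕opad) ∥ inner = 0d 9a 6a 5e 89 57 ∥ a8.
Outer hash (tag): sum = 13+154+106+94+137+87+168 = 759; mod 256 = 247 → f7.

f7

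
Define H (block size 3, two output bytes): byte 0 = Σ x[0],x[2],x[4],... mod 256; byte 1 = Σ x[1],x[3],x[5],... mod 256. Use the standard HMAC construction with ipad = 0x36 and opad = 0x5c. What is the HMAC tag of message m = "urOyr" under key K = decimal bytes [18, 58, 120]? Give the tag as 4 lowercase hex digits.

Key decimal bytes [18, 58, 120] = 12 3a 78 is exactly B = 3 bytes: K' = 12 3a 78.
K' ⊕ ipad = 24 0c 4e.  K' ⊕ opad = 4e 66 24.
Inner input = (K'⊕ipad) ∥ m = 24 0c 4e ∥ 75 72 4f 79 72.
Inner hash: even-index sum = 349 mod 256 = 93; odd-index sum = 322 mod 256 = 66 → 5d 42.
Outer input = (K'⊕opad) ∥ inner = 4e 66 24 ∥ 5d 42.
Outer hash (tag): even-index sum = 180 mod 256 = 180; odd-index sum = 195 mod 256 = 195 → b4 c3.

b4c3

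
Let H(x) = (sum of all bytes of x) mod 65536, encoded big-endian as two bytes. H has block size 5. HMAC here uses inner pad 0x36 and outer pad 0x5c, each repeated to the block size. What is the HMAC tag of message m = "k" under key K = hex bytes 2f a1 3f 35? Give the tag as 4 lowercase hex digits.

02f6

Key hex bytes 2f a1 3f 35 is 4 bytes ≤ B = 5; zero-pad to 5 bytes: K' = 2f a1 3f 35 00.
K' ⊕ ipad = 19 97 09 03 36.  K' ⊕ opad = 73 fd 63 69 5c.
Inner input = (K'⊕ipad) ∥ m = 19 97 09 03 36 ∥ 6b.
Inner hash: sum = 25+151+9+3+54+107 = 349 → 01 5d.
Outer input = (K'⊕opad) ∥ inner = 73 fd 63 69 5c ∥ 01 5d.
Outer hash (tag): sum = 115+253+99+105+92+1+93 = 758 → 02 f6.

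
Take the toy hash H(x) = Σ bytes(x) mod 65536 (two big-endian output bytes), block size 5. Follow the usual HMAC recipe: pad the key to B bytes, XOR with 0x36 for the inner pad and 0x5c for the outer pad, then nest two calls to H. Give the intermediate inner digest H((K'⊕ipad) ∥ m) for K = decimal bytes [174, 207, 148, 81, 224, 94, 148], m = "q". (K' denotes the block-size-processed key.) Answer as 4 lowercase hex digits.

0147

Key decimal bytes [174, 207, 148, 81, 224, 94, 148] = ae cf 94 51 e0 5e 94 is 7 bytes > B = 5, so hash it first: H(key) = 04 34, then zero-pad to 5 bytes: K' = 04 34 00 00 00.
K' ⊕ ipad = 32 02 36 36 36.
Inner input = 32 02 36 36 36 ∥ 71.
Inner hash: sum = 50+2+54+54+54+113 = 327 → 01 47.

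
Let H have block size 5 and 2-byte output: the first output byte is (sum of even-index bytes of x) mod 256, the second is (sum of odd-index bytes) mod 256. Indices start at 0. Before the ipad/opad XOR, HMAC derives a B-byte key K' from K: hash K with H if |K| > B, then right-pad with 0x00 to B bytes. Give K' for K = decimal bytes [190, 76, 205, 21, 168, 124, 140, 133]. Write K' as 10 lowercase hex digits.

|K| = 8 > B = 5, so first hash the key.
H(K): even-index sum = 703 mod 256 = 191; odd-index sum = 354 mod 256 = 98 → bf 62.
Zero-pad H(K) = bf 62 to 5 bytes: K' = bf 62 00 00 00.

bf62000000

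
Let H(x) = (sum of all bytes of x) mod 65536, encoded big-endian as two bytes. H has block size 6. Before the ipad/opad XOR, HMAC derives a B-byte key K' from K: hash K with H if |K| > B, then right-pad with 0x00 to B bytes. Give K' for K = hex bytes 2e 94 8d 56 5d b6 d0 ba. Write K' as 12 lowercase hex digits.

044200000000

|K| = 8 > B = 6, so first hash the key.
H(K): sum = 46+148+141+86+93+182+208+186 = 1090 → 04 42.
Zero-pad H(K) = 04 42 to 6 bytes: K' = 04 42 00 00 00 00.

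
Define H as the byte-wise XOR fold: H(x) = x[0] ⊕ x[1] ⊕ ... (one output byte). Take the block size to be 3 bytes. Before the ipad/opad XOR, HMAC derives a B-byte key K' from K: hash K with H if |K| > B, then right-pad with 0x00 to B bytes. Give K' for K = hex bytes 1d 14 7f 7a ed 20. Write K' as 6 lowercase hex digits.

|K| = 6 > B = 3, so first hash the key.
H(K): XOR 1d⊕14⊕7f⊕7a⊕ed⊕20 = c1.
Zero-pad H(K) = c1 to 3 bytes: K' = c1 00 00.

c10000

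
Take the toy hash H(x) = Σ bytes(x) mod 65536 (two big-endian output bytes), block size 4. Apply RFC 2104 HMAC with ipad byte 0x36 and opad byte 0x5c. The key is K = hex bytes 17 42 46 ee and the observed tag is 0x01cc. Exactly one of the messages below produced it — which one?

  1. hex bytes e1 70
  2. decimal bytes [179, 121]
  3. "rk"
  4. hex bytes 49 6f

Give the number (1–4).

Key hex bytes 17 42 46 ee is exactly B = 4 bytes: K' = 17 42 46 ee.
K' ⊕ ipad = 21 74 70 d8; K' ⊕ opad = 4b 1e 1a b2.
m1: inner = H(21 74 70 d8 e1 70) = 03 2e; tag = H(4b 1e 1a b2 03 2e) = 0166
m2: inner = H(21 74 70 d8 b3 79) = 03 09; tag = H(4b 1e 1a b2 03 09) = 0141
m3: inner = H(21 74 70 d8 72 6b) = 02 ba; tag = H(4b 1e 1a b2 02 ba) = 01f1
m4: inner = H(21 74 70 d8 49 6f) = 02 95; tag = H(4b 1e 1a b2 02 95) = 01cc ← matches

4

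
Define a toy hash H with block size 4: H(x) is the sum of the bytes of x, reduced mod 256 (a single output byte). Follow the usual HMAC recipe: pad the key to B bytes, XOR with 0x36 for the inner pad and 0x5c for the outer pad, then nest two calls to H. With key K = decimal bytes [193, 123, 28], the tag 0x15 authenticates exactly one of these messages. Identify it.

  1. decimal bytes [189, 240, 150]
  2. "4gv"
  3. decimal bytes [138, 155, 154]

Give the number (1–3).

2

Key decimal bytes [193, 123, 28] = c1 7b 1c is 3 bytes ≤ B = 4; zero-pad to 4 bytes: K' = c1 7b 1c 00.
K' ⊕ ipad = f7 4d 2a 36; K' ⊕ opad = 9d 27 40 5c.
m1: inner = H(f7 4d 2a 36 bd f0 96) = e7; tag = H(9d 27 40 5c e7) = 47
m2: inner = H(f7 4d 2a 36 34 67 76) = b5; tag = H(9d 27 40 5c b5) = 15 ← matches
m3: inner = H(f7 4d 2a 36 8a 9b 9a) = 63; tag = H(9d 27 40 5c 63) = c3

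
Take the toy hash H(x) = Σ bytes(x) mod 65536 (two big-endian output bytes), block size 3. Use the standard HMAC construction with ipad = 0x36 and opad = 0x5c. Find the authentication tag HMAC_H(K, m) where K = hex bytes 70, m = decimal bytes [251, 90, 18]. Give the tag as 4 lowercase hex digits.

Key hex bytes 70 is 1 byte ≤ B = 3; zero-pad to 3 bytes: K' = 70 00 00.
K' ⊕ ipad = 46 36 36.  K' ⊕ opad = 2c 5c 5c.
Inner input = (K'⊕ipad) ∥ m = 46 36 36 ∥ fb 5a 12.
Inner hash: sum = 70+54+54+251+90+18 = 537 → 02 19.
Outer input = (K'⊕opad) ∥ inner = 2c 5c 5c ∥ 02 19.
Outer hash (tag): sum = 44+92+92+2+25 = 255 → 00 ff.

00ff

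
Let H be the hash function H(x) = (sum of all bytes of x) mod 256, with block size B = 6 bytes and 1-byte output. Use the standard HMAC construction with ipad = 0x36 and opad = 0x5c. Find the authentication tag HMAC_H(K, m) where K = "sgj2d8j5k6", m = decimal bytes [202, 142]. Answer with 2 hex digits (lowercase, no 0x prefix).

a4

Key "sgj2d8j5k6" = 73 67 6a 32 64 38 6a 35 6b 36 is 10 bytes > B = 6, so hash it first: H(key) = 52, then zero-pad to 6 bytes: K' = 52 00 00 00 00 00.
K' ⊕ ipad = 64 36 36 36 36 36.  K' ⊕ opad = 0e 5c 5c 5c 5c 5c.
Inner input = (K'⊕ipad) ∥ m = 64 36 36 36 36 36 ∥ ca 8e.
Inner hash: sum = 100+54+54+54+54+54+202+142 = 714; mod 256 = 202 → ca.
Outer input = (K'⊕opad) ∥ inner = 0e 5c 5c 5c 5c 5c ∥ ca.
Outer hash (tag): sum = 14+92+92+92+92+92+202 = 676; mod 256 = 164 → a4.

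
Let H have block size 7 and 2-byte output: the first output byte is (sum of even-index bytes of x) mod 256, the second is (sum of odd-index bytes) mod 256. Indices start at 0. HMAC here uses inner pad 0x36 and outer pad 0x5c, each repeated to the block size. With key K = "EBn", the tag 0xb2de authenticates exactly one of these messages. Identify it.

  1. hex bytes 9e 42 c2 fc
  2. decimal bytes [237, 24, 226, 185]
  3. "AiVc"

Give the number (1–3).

Key "EBn" = 45 42 6e is 3 bytes ≤ B = 7; zero-pad to 7 bytes: K' = 45 42 6e 00 00 00 00.
K' ⊕ ipad = 73 74 58 36 36 36 36; K' ⊕ opad = 19 1e 32 5c 5c 5c 5c.
m1: inner = H(73 74 58 36 36 36 36 9e 42 c2 fc) = 75 40; tag = H(19 1e 32 5c 5c 5c 5c 75 40) = 434b
m2: inner = H(73 74 58 36 36 36 36 ed 18 e2 b9) = 08 af; tag = H(19 1e 32 5c 5c 5c 5c 08 af) = b2de ← matches
m3: inner = H(73 74 58 36 36 36 36 41 69 56 63) = 03 77; tag = H(19 1e 32 5c 5c 5c 5c 03 77) = 7ad9

2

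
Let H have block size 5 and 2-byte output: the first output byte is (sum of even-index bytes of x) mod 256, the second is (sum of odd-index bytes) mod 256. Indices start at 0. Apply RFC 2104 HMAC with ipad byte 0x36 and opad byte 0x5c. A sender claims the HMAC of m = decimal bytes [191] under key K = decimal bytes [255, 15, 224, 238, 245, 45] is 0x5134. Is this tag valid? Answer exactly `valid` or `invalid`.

Key decimal bytes [255, 15, 224, 238, 245, 45] = ff 0f e0 ee f5 2d is 6 bytes > B = 5, so hash it first: H(key) = d4 2a, then zero-pad to 5 bytes: K' = d4 2a 00 00 00.
K' ⊕ ipad = e2 1c 36 36 36; K' ⊕ opad = 88 76 5c 5c 5c.
Inner hash: even-index sum = 334 mod 256 = 78; odd-index sum = 273 mod 256 = 17 → 4e 11.
Outer hash (recomputed tag): even-index sum = 337 mod 256 = 81; odd-index sum = 288 mod 256 = 32 → 51 20.
Recomputed tag = 5120; claimed = 5134 → mismatch.

invalid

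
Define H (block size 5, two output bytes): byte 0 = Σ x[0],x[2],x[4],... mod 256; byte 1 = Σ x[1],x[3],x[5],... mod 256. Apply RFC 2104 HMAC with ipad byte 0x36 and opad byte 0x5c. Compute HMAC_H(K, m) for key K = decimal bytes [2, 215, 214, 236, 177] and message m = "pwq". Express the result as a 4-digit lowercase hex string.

Key decimal bytes [2, 215, 214, 236, 177] = 02 d7 d6 ec b1 is exactly B = 5 bytes: K' = 02 d7 d6 ec b1.
K' ⊕ ipad = 34 e1 e0 da 87.  K' ⊕ opad = 5e 8b 8a b0 ed.
Inner input = (K'⊕ipad) ∥ m = 34 e1 e0 da 87 ∥ 70 77 71.
Inner hash: even-index sum = 530 mod 256 = 18; odd-index sum = 668 mod 256 = 156 → 12 9c.
Outer input = (K'⊕opad) ∥ inner = 5e 8b 8a b0 ed ∥ 12 9c.
Outer hash (tag): even-index sum = 625 mod 256 = 113; odd-index sum = 333 mod 256 = 77 → 71 4d.

714d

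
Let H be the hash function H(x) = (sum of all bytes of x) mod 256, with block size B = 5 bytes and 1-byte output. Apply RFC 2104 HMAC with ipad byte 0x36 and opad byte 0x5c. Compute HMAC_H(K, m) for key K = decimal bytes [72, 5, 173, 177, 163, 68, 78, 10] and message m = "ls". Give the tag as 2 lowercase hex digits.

b9

Key decimal bytes [72, 5, 173, 177, 163, 68, 78, 10] = 48 05 ad b1 a3 44 4e 0a is 8 bytes > B = 5, so hash it first: H(key) = ea, then zero-pad to 5 bytes: K' = ea 00 00 00 00.
K' ⊕ ipad = dc 36 36 36 36.  K' ⊕ opad = b6 5c 5c 5c 5c.
Inner input = (K'⊕ipad) ∥ m = dc 36 36 36 36 ∥ 6c 73.
Inner hash: sum = 220+54+54+54+54+108+115 = 659; mod 256 = 147 → 93.
Outer input = (K'⊕opad) ∥ inner = b6 5c 5c 5c 5c ∥ 93.
Outer hash (tag): sum = 182+92+92+92+92+147 = 697; mod 256 = 185 → b9.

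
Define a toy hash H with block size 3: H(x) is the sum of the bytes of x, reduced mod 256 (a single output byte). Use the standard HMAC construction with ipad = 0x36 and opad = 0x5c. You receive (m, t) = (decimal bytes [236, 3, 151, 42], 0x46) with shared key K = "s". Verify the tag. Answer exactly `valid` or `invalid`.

invalid

Key "s" = 73 is 1 byte ≤ B = 3; zero-pad to 3 bytes: K' = 73 00 00.
K' ⊕ ipad = 45 36 36; K' ⊕ opad = 2f 5c 5c.
Inner hash: sum = 69+54+54+236+3+151+42 = 609; mod 256 = 97 → 61.
Outer hash (recomputed tag): sum = 47+92+92+97 = 328; mod 256 = 72 → 48.
Recomputed tag = 48; claimed = 46 → mismatch.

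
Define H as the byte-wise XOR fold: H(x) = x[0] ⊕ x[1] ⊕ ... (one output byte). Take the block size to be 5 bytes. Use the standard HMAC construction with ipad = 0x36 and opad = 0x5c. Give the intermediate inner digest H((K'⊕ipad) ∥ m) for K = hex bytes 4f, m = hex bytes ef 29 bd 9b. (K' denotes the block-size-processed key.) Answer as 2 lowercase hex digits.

99

Key hex bytes 4f is 1 byte ≤ B = 5; zero-pad to 5 bytes: K' = 4f 00 00 00 00.
K' ⊕ ipad = 79 36 36 36 36.
Inner input = 79 36 36 36 36 ∥ ef 29 bd 9b.
Inner hash: XOR 79⊕36⊕36⊕36⊕36⊕ef⊕29⊕bd⊕9b = 99.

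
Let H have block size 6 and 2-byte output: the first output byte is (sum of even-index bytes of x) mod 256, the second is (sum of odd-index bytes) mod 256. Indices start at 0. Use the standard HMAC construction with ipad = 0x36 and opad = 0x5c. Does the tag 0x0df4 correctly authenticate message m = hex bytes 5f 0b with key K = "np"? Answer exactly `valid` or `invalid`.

Key "np" = 6e 70 is 2 bytes ≤ B = 6; zero-pad to 6 bytes: K' = 6e 70 00 00 00 00.
K' ⊕ ipad = 58 46 36 36 36 36; K' ⊕ opad = 32 2c 5c 5c 5c 5c.
Inner hash: even-index sum = 291 mod 256 = 35; odd-index sum = 189 mod 256 = 189 → 23 bd.
Outer hash (recomputed tag): even-index sum = 269 mod 256 = 13; odd-index sum = 417 mod 256 = 161 → 0d a1.
Recomputed tag = 0da1; claimed = 0df4 → mismatch.

invalid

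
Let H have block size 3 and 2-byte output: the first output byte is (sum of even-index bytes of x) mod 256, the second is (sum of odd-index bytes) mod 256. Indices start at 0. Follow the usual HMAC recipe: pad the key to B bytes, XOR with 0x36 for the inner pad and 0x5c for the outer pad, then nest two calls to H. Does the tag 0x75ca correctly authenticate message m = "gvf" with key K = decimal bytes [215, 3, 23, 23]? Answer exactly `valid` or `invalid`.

Key decimal bytes [215, 3, 23, 23] = d7 03 17 17 is 4 bytes > B = 3, so hash it first: H(key) = ee 1a, then zero-pad to 3 bytes: K' = ee 1a 00.
K' ⊕ ipad = d8 2c 36; K' ⊕ opad = b2 46 5c.
Inner hash: even-index sum = 388 mod 256 = 132; odd-index sum = 249 mod 256 = 249 → 84 f9.
Outer hash (recomputed tag): even-index sum = 519 mod 256 = 7; odd-index sum = 202 mod 256 = 202 → 07 ca.
Recomputed tag = 07ca; claimed = 75ca → mismatch.

invalid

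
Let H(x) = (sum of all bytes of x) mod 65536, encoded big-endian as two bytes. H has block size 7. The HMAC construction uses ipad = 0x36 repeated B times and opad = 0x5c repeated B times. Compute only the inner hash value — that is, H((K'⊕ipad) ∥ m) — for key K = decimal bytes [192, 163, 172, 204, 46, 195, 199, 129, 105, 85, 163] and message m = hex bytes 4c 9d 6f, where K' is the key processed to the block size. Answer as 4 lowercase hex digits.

Key decimal bytes [192, 163, 172, 204, 46, 195, 199, 129, 105, 85, 163] = c0 a3 ac cc 2e c3 c7 81 69 55 a3 is 11 bytes > B = 7, so hash it first: H(key) = 06 75, then zero-pad to 7 bytes: K' = 06 75 00 00 00 00 00.
K' ⊕ ipad = 30 43 36 36 36 36 36.
Inner input = 30 43 36 36 36 36 36 ∥ 4c 9d 6f.
Inner hash: sum = 48+67+54+54+54+54+54+76+157+111 = 729 → 02 d9.

02d9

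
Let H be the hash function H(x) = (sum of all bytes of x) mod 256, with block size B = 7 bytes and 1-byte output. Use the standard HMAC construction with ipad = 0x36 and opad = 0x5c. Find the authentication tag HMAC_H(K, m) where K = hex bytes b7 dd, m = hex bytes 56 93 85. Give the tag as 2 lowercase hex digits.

20

Key hex bytes b7 dd is 2 bytes ≤ B = 7; zero-pad to 7 bytes: K' = b7 dd 00 00 00 00 00.
K' ⊕ ipad = 81 eb 36 36 36 36 36.  K' ⊕ opad = eb 81 5c 5c 5c 5c 5c.
Inner input = (K'⊕ipad) ∥ m = 81 eb 36 36 36 36 36 ∥ 56 93 85.
Inner hash: sum = 129+235+54+54+54+54+54+86+147+133 = 1000; mod 256 = 232 → e8.
Outer input = (K'⊕opad) ∥ inner = eb 81 5c 5c 5c 5c 5c ∥ e8.
Outer hash (tag): sum = 235+129+92+92+92+92+92+232 = 1056; mod 256 = 32 → 20.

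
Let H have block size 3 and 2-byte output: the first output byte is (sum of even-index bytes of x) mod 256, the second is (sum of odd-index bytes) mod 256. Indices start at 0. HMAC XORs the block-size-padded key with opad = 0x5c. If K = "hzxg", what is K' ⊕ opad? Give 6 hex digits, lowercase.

Key "hzxg" = 68 7a 78 67 is 4 bytes > B = 3, so hash it first: H(key) = e0 e1, then zero-pad to 3 bytes: K' = e0 e1 00.
XOR each byte with 0x5c: e0⊕5c=bc, e1⊕5c=bd, 00⊕5c=5c.

bcbd5c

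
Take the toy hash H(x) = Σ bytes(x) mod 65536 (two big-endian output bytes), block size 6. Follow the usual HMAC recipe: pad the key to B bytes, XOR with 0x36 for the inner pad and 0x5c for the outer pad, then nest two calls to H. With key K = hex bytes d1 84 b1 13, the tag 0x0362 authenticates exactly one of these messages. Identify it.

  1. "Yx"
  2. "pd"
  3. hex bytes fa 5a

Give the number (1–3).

3

Key hex bytes d1 84 b1 13 is 4 bytes ≤ B = 6; zero-pad to 6 bytes: K' = d1 84 b1 13 00 00.
K' ⊕ ipad = e7 b2 87 25 36 36; K' ⊕ opad = 8d d8 ed 4f 5c 5c.
m1: inner = H(e7 b2 87 25 36 36 59 78) = 03 82; tag = H(8d d8 ed 4f 5c 5c 03 82) = 03de
m2: inner = H(e7 b2 87 25 36 36 70 64) = 03 85; tag = H(8d d8 ed 4f 5c 5c 03 85) = 03e1
m3: inner = H(e7 b2 87 25 36 36 fa 5a) = 04 05; tag = H(8d d8 ed 4f 5c 5c 04 05) = 0362 ← matches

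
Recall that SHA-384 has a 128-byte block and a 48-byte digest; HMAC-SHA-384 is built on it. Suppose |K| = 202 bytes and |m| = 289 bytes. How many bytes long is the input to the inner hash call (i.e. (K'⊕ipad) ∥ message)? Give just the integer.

Key is 202 > 128 bytes, so it is hashed to 48 bytes then zero-padded to 128: |K'| = 128.
Inner input = (K'⊕ipad) ∥ m → 128 + 289 = 417 bytes.

417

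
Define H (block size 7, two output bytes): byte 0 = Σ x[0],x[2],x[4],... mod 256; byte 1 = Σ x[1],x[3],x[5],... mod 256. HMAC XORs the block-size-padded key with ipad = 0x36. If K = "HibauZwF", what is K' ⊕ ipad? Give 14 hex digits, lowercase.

Key "HibauZwF" = 48 69 62 61 75 5a 77 46 is 8 bytes > B = 7, so hash it first: H(key) = 96 6a, then zero-pad to 7 bytes: K' = 96 6a 00 00 00 00 00.
XOR each byte with 0x36: 96⊕36=a0, 6a⊕36=5c, 00⊕36=36, 00⊕36=36, 00⊕36=36, 00⊕36=36, 00⊕36=36.

a05c3636363636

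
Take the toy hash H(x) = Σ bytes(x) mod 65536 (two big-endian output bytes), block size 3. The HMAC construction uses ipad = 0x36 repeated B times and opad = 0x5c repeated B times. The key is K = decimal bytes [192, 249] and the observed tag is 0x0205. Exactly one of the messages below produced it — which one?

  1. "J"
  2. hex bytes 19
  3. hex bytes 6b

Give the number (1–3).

Key decimal bytes [192, 249] = c0 f9 is 2 bytes ≤ B = 3; zero-pad to 3 bytes: K' = c0 f9 00.
K' ⊕ ipad = f6 cf 36; K' ⊕ opad = 9c a5 5c.
m1: inner = H(f6 cf 36 4a) = 02 45; tag = H(9c a5 5c 02 45) = 01e4
m2: inner = H(f6 cf 36 19) = 02 14; tag = H(9c a5 5c 02 14) = 01b3
m3: inner = H(f6 cf 36 6b) = 02 66; tag = H(9c a5 5c 02 66) = 0205 ← matches

3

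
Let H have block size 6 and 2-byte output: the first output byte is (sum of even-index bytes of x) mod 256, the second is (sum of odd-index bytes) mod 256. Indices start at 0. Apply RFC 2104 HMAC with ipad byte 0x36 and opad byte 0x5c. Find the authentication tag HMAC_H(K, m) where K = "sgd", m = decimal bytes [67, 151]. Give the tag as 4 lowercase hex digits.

Key "sgd" = 73 67 64 is 3 bytes ≤ B = 6; zero-pad to 6 bytes: K' = 73 67 64 00 00 00.
K' ⊕ ipad = 45 51 52 36 36 36.  K' ⊕ opad = 2f 3b 38 5c 5c 5c.
Inner input = (K'⊕ipad) ∥ m = 45 51 52 36 36 36 ∥ 43 97.
Inner hash: even-index sum = 272 mod 256 = 16; odd-index sum = 340 mod 256 = 84 → 10 54.
Outer input = (K'⊕opad) ∥ inner = 2f 3b 38 5c 5c 5c ∥ 10 54.
Outer hash (tag): even-index sum = 211 mod 256 = 211; odd-index sum = 327 mod 256 = 71 → d3 47.

d347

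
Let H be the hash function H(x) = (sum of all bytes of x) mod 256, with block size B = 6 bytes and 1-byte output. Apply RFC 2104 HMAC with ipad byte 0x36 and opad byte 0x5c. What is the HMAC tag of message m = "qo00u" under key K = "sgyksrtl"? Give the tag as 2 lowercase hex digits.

Key "sgyksrtl" = 73 67 79 6b 73 72 74 6c is 8 bytes > B = 6, so hash it first: H(key) = 83, then zero-pad to 6 bytes: K' = 83 00 00 00 00 00.
K' ⊕ ipad = b5 36 36 36 36 36.  K' ⊕ opad = df 5c 5c 5c 5c 5c.
Inner input = (K'⊕ipad) ∥ m = b5 36 36 36 36 36 ∥ 71 6f 30 30 75.
Inner hash: sum = 181+54+54+54+54+54+113+111+48+48+117 = 888; mod 256 = 120 → 78.
Outer input = (K'⊕opad) ∥ inner = df 5c 5c 5c 5c 5c ∥ 78.
Outer hash (tag): sum = 223+92+92+92+92+92+120 = 803; mod 256 = 35 → 23.

23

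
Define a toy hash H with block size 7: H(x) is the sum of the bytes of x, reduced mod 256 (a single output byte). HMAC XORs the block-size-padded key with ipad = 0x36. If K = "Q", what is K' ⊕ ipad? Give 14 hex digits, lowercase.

67363636363636

Key "Q" = 51 is 1 byte ≤ B = 7; zero-pad to 7 bytes: K' = 51 00 00 00 00 00 00.
XOR each byte with 0x36: 51⊕36=67, 00⊕36=36, 00⊕36=36, 00⊕36=36, 00⊕36=36, 00⊕36=36, 00⊕36=36.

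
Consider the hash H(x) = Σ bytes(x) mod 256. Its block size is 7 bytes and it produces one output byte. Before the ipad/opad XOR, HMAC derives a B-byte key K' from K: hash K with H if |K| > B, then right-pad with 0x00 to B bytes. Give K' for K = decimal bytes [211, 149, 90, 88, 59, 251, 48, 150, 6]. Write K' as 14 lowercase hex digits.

1c000000000000

|K| = 9 > B = 7, so first hash the key.
H(K): sum = 211+149+90+88+59+251+48+150+6 = 1052; mod 256 = 28 → 1c.
Zero-pad H(K) = 1c to 7 bytes: K' = 1c 00 00 00 00 00 00.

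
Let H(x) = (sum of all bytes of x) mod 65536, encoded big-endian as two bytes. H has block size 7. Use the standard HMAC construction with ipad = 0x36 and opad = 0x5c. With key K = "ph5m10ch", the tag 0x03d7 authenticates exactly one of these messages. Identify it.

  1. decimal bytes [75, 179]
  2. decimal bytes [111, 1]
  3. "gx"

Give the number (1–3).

3

Key "ph5m10ch" = 70 68 35 6d 31 30 63 68 is 8 bytes > B = 7, so hash it first: H(key) = 02 a6, then zero-pad to 7 bytes: K' = 02 a6 00 00 00 00 00.
K' ⊕ ipad = 34 90 36 36 36 36 36; K' ⊕ opad = 5e fa 5c 5c 5c 5c 5c.
m1: inner = H(34 90 36 36 36 36 36 4b b3) = 02 d0; tag = H(5e fa 5c 5c 5c 5c 5c 02 d0) = 03f6
m2: inner = H(34 90 36 36 36 36 36 6f 01) = 02 42; tag = H(5e fa 5c 5c 5c 5c 5c 02 42) = 0368
m3: inner = H(34 90 36 36 36 36 36 67 78) = 02 b1; tag = H(5e fa 5c 5c 5c 5c 5c 02 b1) = 03d7 ← matches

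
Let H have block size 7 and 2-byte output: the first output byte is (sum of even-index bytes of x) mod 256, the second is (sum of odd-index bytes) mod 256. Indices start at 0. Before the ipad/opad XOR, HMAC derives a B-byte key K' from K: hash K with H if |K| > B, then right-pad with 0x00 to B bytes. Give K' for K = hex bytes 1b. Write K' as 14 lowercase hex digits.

Key hex bytes 1b is 1 byte ≤ B = 7; zero-pad to 7 bytes: K' = 1b 00 00 00 00 00 00.

1b000000000000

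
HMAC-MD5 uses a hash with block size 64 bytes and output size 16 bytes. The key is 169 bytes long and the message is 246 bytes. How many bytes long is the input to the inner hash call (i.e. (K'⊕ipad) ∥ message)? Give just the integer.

310

Key is 169 > 64 bytes, so it is hashed to 16 bytes then zero-padded to 64: |K'| = 64.
Inner input = (K'⊕ipad) ∥ m → 64 + 246 = 310 bytes.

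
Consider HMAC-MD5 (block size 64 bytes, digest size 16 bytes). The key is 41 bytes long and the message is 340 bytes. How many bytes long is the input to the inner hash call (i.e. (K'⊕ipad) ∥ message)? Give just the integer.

404

Key is 41 ≤ 64 bytes, zero-padded: |K'| = 64.
Inner input = (K'⊕ipad) ∥ m → 64 + 340 = 404 bytes.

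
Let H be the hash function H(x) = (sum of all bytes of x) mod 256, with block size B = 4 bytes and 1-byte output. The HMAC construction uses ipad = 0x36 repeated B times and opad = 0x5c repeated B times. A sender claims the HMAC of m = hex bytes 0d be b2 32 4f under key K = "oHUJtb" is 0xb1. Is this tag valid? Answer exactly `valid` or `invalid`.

Key "oHUJtb" = 6f 48 55 4a 74 62 is 6 bytes > B = 4, so hash it first: H(key) = 2c, then zero-pad to 4 bytes: K' = 2c 00 00 00.
K' ⊕ ipad = 1a 36 36 36; K' ⊕ opad = 70 5c 5c 5c.
Inner hash: sum = 26+54+54+54+13+190+178+50+79 = 698; mod 256 = 186 → ba.
Outer hash (recomputed tag): sum = 112+92+92+92+186 = 574; mod 256 = 62 → 3e.
Recomputed tag = 3e; claimed = b1 → mismatch.

invalid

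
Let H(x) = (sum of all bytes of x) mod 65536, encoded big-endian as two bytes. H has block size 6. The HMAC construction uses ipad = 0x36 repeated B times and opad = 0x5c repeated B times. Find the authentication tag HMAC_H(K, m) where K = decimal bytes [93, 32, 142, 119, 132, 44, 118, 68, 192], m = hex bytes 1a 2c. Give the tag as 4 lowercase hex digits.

03ad

Key decimal bytes [93, 32, 142, 119, 132, 44, 118, 68, 192] = 5d 20 8e 77 84 2c 76 44 c0 is 9 bytes > B = 6, so hash it first: H(key) = 03 ac, then zero-pad to 6 bytes: K' = 03 ac 00 00 00 00.
K' ⊕ ipad = 35 9a 36 36 36 36.  K' ⊕ opad = 5f f0 5c 5c 5c 5c.
Inner input = (K'⊕ipad) ∥ m = 35 9a 36 36 36 36 ∥ 1a 2c.
Inner hash: sum = 53+154+54+54+54+54+26+44 = 493 → 01 ed.
Outer input = (K'⊕opad) ∥ inner = 5f f0 5c 5c 5c 5c ∥ 01 ed.
Outer hash (tag): sum = 95+240+92+92+92+92+1+237 = 941 → 03 ad.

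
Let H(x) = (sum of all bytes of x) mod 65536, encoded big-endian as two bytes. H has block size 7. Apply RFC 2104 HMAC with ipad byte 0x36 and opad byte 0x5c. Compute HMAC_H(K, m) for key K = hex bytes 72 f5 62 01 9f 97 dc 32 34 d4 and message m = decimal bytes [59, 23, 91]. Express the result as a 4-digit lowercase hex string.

027f

Key hex bytes 72 f5 62 01 9f 97 dc 32 34 d4 is 10 bytes > B = 7, so hash it first: H(key) = 05 16, then zero-pad to 7 bytes: K' = 05 16 00 00 00 00 00.
K' ⊕ ipad = 33 20 36 36 36 36 36.  K' ⊕ opad = 59 4a 5c 5c 5c 5c 5c.
Inner input = (K'⊕ipad) ∥ m = 33 20 36 36 36 36 36 ∥ 3b 17 5b.
Inner hash: sum = 51+32+54+54+54+54+54+59+23+91 = 526 → 02 0e.
Outer input = (K'⊕opad) ∥ inner = 59 4a 5c 5c 5c 5c 5c ∥ 02 0e.
Outer hash (tag): sum = 89+74+92+92+92+92+92+2+14 = 639 → 02 7f.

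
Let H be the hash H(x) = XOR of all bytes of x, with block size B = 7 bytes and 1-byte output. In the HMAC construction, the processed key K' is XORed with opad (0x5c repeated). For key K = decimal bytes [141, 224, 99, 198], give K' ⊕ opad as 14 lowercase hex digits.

Key decimal bytes [141, 224, 99, 198] = 8d e0 63 c6 is 4 bytes ≤ B = 7; zero-pad to 7 bytes: K' = 8d e0 63 c6 00 00 00.
XOR each byte with 0x5c: 8d⊕5c=d1, e0⊕5c=bc, 63⊕5c=3f, c6⊕5c=9a, 00⊕5c=5c, 00⊕5c=5c, 00⊕5c=5c.

d1bc3f9a5c5c5c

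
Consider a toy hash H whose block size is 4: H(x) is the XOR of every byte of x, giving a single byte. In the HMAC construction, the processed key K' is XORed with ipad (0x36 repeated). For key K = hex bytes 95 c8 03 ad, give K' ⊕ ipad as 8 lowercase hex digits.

a3fe359b

Key hex bytes 95 c8 03 ad is exactly B = 4 bytes: K' = 95 c8 03 ad.
XOR each byte with 0x36: 95⊕36=a3, c8⊕36=fe, 03⊕36=35, ad⊕36=9b.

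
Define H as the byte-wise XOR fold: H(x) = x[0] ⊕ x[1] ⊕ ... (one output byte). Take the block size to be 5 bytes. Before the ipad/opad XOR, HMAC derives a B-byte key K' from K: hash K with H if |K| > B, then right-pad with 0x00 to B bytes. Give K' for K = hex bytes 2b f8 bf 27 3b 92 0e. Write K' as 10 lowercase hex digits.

ec00000000

|K| = 7 > B = 5, so first hash the key.
H(K): XOR 2b⊕f8⊕bf⊕27⊕3b⊕92⊕0e = ec.
Zero-pad H(K) = ec to 5 bytes: K' = ec 00 00 00 00.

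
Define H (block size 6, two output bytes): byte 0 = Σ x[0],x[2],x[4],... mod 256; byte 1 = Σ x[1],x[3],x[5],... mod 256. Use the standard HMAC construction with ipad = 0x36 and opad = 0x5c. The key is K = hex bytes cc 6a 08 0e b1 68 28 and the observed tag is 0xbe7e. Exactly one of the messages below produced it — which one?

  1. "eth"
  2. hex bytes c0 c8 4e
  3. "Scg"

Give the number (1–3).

2

Key hex bytes cc 6a 08 0e b1 68 28 is 7 bytes > B = 6, so hash it first: H(key) = ad e0, then zero-pad to 6 bytes: K' = ad e0 00 00 00 00.
K' ⊕ ipad = 9b d6 36 36 36 36; K' ⊕ opad = f1 bc 5c 5c 5c 5c.
m1: inner = H(9b d6 36 36 36 36 65 74 68) = d4 b6; tag = H(f1 bc 5c 5c 5c 5c d4 b6) = 7d2a
m2: inner = H(9b d6 36 36 36 36 c0 c8 4e) = 15 0a; tag = H(f1 bc 5c 5c 5c 5c 15 0a) = be7e ← matches
m3: inner = H(9b d6 36 36 36 36 53 63 67) = c1 a5; tag = H(f1 bc 5c 5c 5c 5c c1 a5) = 6a19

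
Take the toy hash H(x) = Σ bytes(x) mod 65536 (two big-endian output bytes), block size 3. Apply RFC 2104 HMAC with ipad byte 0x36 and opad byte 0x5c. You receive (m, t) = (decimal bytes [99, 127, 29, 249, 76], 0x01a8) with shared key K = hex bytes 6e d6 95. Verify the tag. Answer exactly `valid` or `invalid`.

valid

Key hex bytes 6e d6 95 is exactly B = 3 bytes: K' = 6e d6 95.
K' ⊕ ipad = 58 e0 a3; K' ⊕ opad = 32 8a c9.
Inner hash: sum = 88+224+163+99+127+29+249+76 = 1055 → 04 1f.
Outer hash (recomputed tag): sum = 50+138+201+4+31 = 424 → 01 a8.
Recomputed tag = 01a8; claimed = 01a8 → match.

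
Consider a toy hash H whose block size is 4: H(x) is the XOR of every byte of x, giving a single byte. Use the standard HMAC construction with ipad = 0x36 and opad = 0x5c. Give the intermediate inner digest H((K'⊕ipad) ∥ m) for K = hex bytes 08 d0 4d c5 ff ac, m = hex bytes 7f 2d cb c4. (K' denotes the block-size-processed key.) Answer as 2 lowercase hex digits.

Key hex bytes 08 d0 4d c5 ff ac is 6 bytes > B = 4, so hash it first: H(key) = 03, then zero-pad to 4 bytes: K' = 03 00 00 00.
K' ⊕ ipad = 35 36 36 36.
Inner input = 35 36 36 36 ∥ 7f 2d cb c4.
Inner hash: XOR 35⊕36⊕36⊕36⊕7f⊕2d⊕cb⊕c4 = 5e.

5e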